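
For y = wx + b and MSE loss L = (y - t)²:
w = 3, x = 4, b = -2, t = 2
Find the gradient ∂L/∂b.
∂L/∂b = 16

y = wx + b = (3)(4) + -2 = 10
∂L/∂y = 2(y - t) = 2(10 - 2) = 16
∂y/∂b = 1
∂L/∂b = ∂L/∂y · ∂y/∂b = 16 × 1 = 16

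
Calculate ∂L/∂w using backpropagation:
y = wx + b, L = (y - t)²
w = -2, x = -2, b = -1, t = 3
∂L/∂w = 0

y = wx + b = (-2)(-2) + -1 = 3
∂L/∂y = 2(y - t) = 2(3 - 3) = 0
∂y/∂w = x = -2
∂L/∂w = ∂L/∂y · ∂y/∂w = 0 × -2 = 0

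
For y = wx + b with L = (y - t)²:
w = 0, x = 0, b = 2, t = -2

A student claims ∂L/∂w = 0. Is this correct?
Correct

y = (0)(0) + 2 = 2
∂L/∂y = 2(y - t) = 2(2 - -2) = 8
∂y/∂w = x = 0
∂L/∂w = 8 × 0 = 0

Claimed value: 0
Correct: The correct gradient is 0.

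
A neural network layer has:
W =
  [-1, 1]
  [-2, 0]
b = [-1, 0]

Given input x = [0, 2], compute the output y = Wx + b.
y = [1, 0]

Wx = [-1×0 + 1×2, -2×0 + 0×2]
   = [2, 0]
y = Wx + b = [2 + -1, 0 + 0] = [1, 0]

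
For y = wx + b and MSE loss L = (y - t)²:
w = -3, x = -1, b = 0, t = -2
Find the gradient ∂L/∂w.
∂L/∂w = -10

y = wx + b = (-3)(-1) + 0 = 3
∂L/∂y = 2(y - t) = 2(3 - -2) = 10
∂y/∂w = x = -1
∂L/∂w = ∂L/∂y · ∂y/∂w = 10 × -1 = -10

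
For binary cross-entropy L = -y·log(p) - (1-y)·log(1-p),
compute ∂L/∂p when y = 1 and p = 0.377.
∂L/∂p = -2.653

∂L/∂p = -y/p + (1-y)/(1-p) = -1/0.377 + 0 = -2.653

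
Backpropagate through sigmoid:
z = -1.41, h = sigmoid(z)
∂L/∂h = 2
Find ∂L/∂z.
∂L/∂z = 0.3155

σ(-1.41) = 0.1962
σ'(-1.41) = σ(-1.41)(1 - σ(-1.41)) = 0.1962 × 0.8038 = 0.1577
∂L/∂z = ∂L/∂h · σ'(z) = 2 × 0.1577 = 0.3155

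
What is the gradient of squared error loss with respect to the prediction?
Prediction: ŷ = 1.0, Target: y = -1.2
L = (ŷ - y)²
∂L/∂ŷ = 4.4

∂L/∂ŷ = 2(ŷ - y) = 2(1.0 - -1.2) = 2(2.2) = 4.4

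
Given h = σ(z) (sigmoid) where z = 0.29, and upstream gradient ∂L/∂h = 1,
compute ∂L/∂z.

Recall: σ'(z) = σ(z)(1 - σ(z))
∂L/∂z = 0.2448

σ(0.29) = 0.572
σ'(0.29) = σ(0.29)(1 - σ(0.29)) = 0.572 × 0.428 = 0.2448
∂L/∂z = ∂L/∂h · σ'(z) = 1 × 0.2448 = 0.2448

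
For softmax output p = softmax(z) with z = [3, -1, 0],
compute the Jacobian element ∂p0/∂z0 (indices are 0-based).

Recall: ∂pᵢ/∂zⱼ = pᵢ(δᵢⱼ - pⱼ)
∂p0/∂z0 = 0.0597

p = softmax(z) = [0.9362, 0.01715, 0.04661]
p0 = 0.9362

∂p0/∂z0 = p0(1 - p0) = 0.9362 × (1 - 0.9362) = 0.0597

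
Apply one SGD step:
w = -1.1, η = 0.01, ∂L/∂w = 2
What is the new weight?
w_new = -1.12

w_new = w - η·∂L/∂w = -1.1 - 0.01×(2) = -1.1 - (0.02) = -1.12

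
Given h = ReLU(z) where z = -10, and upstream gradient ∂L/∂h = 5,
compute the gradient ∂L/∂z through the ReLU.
∂L/∂z = 0

h = ReLU(-10) = 0
Since z < 0: ∂h/∂z = 0
∂L/∂z = ∂L/∂h · ∂h/∂z = 5 × 0 = 0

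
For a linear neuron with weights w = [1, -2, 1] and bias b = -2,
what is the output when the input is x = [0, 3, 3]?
y = -5

y = (1)(0) + (-2)(3) + (1)(3) + -2 = -5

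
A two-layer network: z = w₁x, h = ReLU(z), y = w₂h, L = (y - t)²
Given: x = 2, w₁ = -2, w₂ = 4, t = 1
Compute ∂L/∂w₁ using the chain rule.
∂L/∂w₁ = 0

Forward pass:
z = w₁x = -2×2 = -4
h = ReLU(-4) = 0
y = w₂h = 4×0 = 0

Backward pass:
∂L/∂y = 2(y - t) = 2(0 - 1) = -2
∂y/∂h = w₂ = 4
∂h/∂z = 0 (ReLU derivative)
∂z/∂w₁ = x = 2

∂L/∂w₁ = -2 × 4 × 0 × 2 = 0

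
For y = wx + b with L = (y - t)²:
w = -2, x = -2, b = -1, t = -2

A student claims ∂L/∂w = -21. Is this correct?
Incorrect

y = (-2)(-2) + -1 = 3
∂L/∂y = 2(y - t) = 2(3 - -2) = 10
∂y/∂w = x = -2
∂L/∂w = 10 × -2 = -20

Claimed value: -21
Incorrect: The correct gradient is -20.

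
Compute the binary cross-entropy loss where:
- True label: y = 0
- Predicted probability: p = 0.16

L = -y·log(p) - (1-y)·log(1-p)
L = 0.1744

L = -0·log(0.16) - 1·log(0.84) = -log(0.84) = 0.1744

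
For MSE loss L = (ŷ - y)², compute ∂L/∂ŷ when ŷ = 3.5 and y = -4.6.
∂L/∂ŷ = 16.2

∂L/∂ŷ = 2(ŷ - y) = 2(3.5 - -4.6) = 2(8.1) = 16.2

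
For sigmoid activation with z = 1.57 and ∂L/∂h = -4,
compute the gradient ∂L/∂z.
∂L/∂z = -0.5702

σ(1.57) = 0.8278
σ'(1.57) = σ(1.57)(1 - σ(1.57)) = 0.8278 × 0.1722 = 0.1426
∂L/∂z = ∂L/∂h · σ'(z) = -4 × 0.1426 = -0.5702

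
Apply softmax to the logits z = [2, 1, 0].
p = [0.6652, 0.2447, 0.09]

exp(z) = [7.389, 2.718, 1]
Sum = 11.11
p = [0.6652, 0.2447, 0.09]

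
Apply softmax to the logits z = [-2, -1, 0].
p = [0.09, 0.2447, 0.6652]

exp(z) = [0.1353, 0.3679, 1]
Sum = 1.503
p = [0.09, 0.2447, 0.6652]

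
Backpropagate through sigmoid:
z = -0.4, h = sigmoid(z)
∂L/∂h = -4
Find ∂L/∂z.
∂L/∂z = -0.961

σ(-0.4) = 0.4013
σ'(-0.4) = σ(-0.4)(1 - σ(-0.4)) = 0.4013 × 0.5987 = 0.2403
∂L/∂z = ∂L/∂h · σ'(z) = -4 × 0.2403 = -0.961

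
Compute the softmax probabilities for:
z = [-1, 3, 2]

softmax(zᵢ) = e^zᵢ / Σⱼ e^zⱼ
p = [0.0132, 0.7214, 0.2654]

exp(z) = [0.3679, 20.09, 7.389]
Sum = 27.84
p = [0.0132, 0.7214, 0.2654]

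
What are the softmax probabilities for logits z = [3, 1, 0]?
p = [0.8438, 0.1142, 0.042]

exp(z) = [20.09, 2.718, 1]
Sum = 23.8
p = [0.8438, 0.1142, 0.042]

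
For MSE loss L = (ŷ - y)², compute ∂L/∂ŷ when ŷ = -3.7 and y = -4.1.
∂L/∂ŷ = 0.8

∂L/∂ŷ = 2(ŷ - y) = 2(-3.7 - -4.1) = 2(0.4) = 0.8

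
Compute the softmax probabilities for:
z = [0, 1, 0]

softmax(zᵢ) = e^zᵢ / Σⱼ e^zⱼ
p = [0.2119, 0.5761, 0.2119]

exp(z) = [1, 2.718, 1]
Sum = 4.718
p = [0.2119, 0.5761, 0.2119]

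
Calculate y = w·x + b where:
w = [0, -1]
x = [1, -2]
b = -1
y = 1

y = (0)(1) + (-1)(-2) + -1 = 1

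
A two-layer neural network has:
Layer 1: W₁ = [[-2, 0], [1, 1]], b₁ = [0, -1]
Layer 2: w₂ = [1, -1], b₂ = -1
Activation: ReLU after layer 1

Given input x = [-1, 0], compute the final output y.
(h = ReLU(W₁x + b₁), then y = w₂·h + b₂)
y = 1

Layer 1 pre-activation: z₁ = [2, -2]
After ReLU: h = [2, 0]
Layer 2 output: y = 1×2 + -1×0 + -1 = 1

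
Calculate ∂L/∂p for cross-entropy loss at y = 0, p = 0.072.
∂L/∂p = 1.078

∂L/∂p = -y/p + (1-y)/(1-p) = 0 + 1/0.928 = 1.078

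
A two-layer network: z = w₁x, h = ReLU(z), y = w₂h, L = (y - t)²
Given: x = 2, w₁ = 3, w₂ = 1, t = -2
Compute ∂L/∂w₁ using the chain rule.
∂L/∂w₁ = 32

Forward pass:
z = w₁x = 3×2 = 6
h = ReLU(6) = 6
y = w₂h = 1×6 = 6

Backward pass:
∂L/∂y = 2(y - t) = 2(6 - -2) = 16
∂y/∂h = w₂ = 1
∂h/∂z = 1 (ReLU derivative)
∂z/∂w₁ = x = 2

∂L/∂w₁ = 16 × 1 × 1 × 2 = 32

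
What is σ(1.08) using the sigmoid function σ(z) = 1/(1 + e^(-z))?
0.7465

sigmoid(1.08) = 1/(1 + e^(-1.08)) = 1/(1 + 0.3396) = 0.7465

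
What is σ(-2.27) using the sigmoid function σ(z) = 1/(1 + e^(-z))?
0.09364

sigmoid(-2.27) = 1/(1 + e^(2.27)) = 1/(1 + 9.679) = 0.09364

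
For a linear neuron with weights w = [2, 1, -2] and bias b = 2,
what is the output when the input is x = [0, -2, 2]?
y = -4

y = (2)(0) + (1)(-2) + (-2)(2) + 2 = -4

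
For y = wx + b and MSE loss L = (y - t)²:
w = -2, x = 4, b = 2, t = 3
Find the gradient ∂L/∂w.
∂L/∂w = -72

y = wx + b = (-2)(4) + 2 = -6
∂L/∂y = 2(y - t) = 2(-6 - 3) = -18
∂y/∂w = x = 4
∂L/∂w = ∂L/∂y · ∂y/∂w = -18 × 4 = -72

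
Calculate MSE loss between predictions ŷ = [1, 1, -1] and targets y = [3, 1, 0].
MSE = 1.667

MSE = (1/3)((1-3)² + (1-1)² + (-1-0)²) = (1/3)(4 + 0 + 1) = 1.667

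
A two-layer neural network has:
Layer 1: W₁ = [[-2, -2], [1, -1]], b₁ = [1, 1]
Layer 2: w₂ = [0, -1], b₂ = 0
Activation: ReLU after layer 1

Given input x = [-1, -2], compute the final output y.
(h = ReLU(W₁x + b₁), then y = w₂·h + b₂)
y = -2

Layer 1 pre-activation: z₁ = [7, 2]
After ReLU: h = [7, 2]
Layer 2 output: y = 0×7 + -1×2 + 0 = -2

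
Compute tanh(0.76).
0.6411

tanh(0.76) = (e^(0.76) - e^(-0.76))/(e^(0.76) + e^(-0.76)) = 0.6411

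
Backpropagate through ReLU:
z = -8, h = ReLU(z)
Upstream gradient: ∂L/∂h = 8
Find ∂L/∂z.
∂L/∂z = 0

h = ReLU(-8) = 0
Since z < 0: ∂h/∂z = 0
∂L/∂z = ∂L/∂h · ∂h/∂z = 8 × 0 = 0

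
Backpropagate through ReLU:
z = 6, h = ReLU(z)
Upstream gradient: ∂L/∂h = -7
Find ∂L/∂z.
∂L/∂z = -7

h = ReLU(6) = 6
Since z > 0: ∂h/∂z = 1
∂L/∂z = ∂L/∂h · ∂h/∂z = -7 × 1 = -7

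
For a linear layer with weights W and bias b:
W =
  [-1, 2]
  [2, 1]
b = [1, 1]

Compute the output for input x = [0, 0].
y = [1, 1]

Wx = [-1×0 + 2×0, 2×0 + 1×0]
   = [0, 0]
y = Wx + b = [0 + 1, 0 + 1] = [1, 1]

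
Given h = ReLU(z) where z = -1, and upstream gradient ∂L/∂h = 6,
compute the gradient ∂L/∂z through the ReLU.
∂L/∂z = 0

h = ReLU(-1) = 0
Since z < 0: ∂h/∂z = 0
∂L/∂z = ∂L/∂h · ∂h/∂z = 6 × 0 = 0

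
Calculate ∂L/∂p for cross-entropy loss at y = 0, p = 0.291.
∂L/∂p = 1.41

∂L/∂p = -y/p + (1-y)/(1-p) = 0 + 1/0.709 = 1.41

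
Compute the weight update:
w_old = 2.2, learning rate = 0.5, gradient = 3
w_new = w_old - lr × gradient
w_new = 0.7

w_new = w - η·∂L/∂w = 2.2 - 0.5×(3) = 2.2 - (1.5) = 0.7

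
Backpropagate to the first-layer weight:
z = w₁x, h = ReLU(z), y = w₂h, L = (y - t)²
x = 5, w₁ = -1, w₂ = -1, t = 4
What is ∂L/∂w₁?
∂L/∂w₁ = 0

Forward pass:
z = w₁x = -1×5 = -5
h = ReLU(-5) = 0
y = w₂h = -1×0 = 0

Backward pass:
∂L/∂y = 2(y - t) = 2(0 - 4) = -8
∂y/∂h = w₂ = -1
∂h/∂z = 0 (ReLU derivative)
∂z/∂w₁ = x = 5

∂L/∂w₁ = -8 × -1 × 0 × 5 = 0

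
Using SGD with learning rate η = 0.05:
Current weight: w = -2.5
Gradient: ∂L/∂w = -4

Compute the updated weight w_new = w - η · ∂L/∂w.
w_new = -2.3

w_new = w - η·∂L/∂w = -2.5 - 0.05×(-4) = -2.5 - (-0.2) = -2.3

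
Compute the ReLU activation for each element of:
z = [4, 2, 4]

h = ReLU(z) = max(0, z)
h = [4, 2, 4]

ReLU applied element-wise: max(0,4)=4, max(0,2)=2, max(0,4)=4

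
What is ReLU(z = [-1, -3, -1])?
h = [0, 0, 0]

ReLU applied element-wise: max(0,-1)=0, max(0,-3)=0, max(0,-1)=0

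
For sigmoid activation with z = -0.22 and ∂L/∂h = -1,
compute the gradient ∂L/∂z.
∂L/∂z = -0.247

σ(-0.22) = 0.4452
σ'(-0.22) = σ(-0.22)(1 - σ(-0.22)) = 0.4452 × 0.5548 = 0.247
∂L/∂z = ∂L/∂h · σ'(z) = -1 × 0.247 = -0.247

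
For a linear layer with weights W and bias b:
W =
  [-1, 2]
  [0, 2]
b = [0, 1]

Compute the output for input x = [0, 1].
y = [2, 3]

Wx = [-1×0 + 2×1, 0×0 + 2×1]
   = [2, 2]
y = Wx + b = [2 + 0, 2 + 1] = [2, 3]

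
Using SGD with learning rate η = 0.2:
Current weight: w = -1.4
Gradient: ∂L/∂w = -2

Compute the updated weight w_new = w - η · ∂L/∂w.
w_new = -1

w_new = w - η·∂L/∂w = -1.4 - 0.2×(-2) = -1.4 - (-0.4) = -1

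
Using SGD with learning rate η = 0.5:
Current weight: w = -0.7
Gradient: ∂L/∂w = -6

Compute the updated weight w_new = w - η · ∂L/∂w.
w_new = 2.3

w_new = w - η·∂L/∂w = -0.7 - 0.5×(-6) = -0.7 - (-3) = 2.3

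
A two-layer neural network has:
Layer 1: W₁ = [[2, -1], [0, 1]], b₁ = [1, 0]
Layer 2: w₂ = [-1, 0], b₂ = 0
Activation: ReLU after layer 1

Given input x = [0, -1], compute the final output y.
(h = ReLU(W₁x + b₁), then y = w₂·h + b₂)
y = -2

Layer 1 pre-activation: z₁ = [2, -1]
After ReLU: h = [2, 0]
Layer 2 output: y = -1×2 + 0×0 + 0 = -2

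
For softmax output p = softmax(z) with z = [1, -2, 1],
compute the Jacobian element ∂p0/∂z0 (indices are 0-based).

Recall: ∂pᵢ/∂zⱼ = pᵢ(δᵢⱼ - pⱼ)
∂p0/∂z0 = 0.2499

p = softmax(z) = [0.4879, 0.02429, 0.4879]
p0 = 0.4879

∂p0/∂z0 = p0(1 - p0) = 0.4879 × (1 - 0.4879) = 0.2499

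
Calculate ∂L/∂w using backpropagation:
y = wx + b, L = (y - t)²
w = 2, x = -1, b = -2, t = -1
∂L/∂w = 6

y = wx + b = (2)(-1) + -2 = -4
∂L/∂y = 2(y - t) = 2(-4 - -1) = -6
∂y/∂w = x = -1
∂L/∂w = ∂L/∂y · ∂y/∂w = -6 × -1 = 6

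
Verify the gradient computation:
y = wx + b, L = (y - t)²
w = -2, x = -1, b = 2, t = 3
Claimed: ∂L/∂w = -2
Correct

y = (-2)(-1) + 2 = 4
∂L/∂y = 2(y - t) = 2(4 - 3) = 2
∂y/∂w = x = -1
∂L/∂w = 2 × -1 = -2

Claimed value: -2
Correct: The correct gradient is -2.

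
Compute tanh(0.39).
0.3714

tanh(0.39) = (e^(0.39) - e^(-0.39))/(e^(0.39) + e^(-0.39)) = 0.3714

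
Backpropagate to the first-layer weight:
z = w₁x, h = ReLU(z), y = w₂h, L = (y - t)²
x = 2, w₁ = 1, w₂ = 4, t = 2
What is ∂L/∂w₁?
∂L/∂w₁ = 96

Forward pass:
z = w₁x = 1×2 = 2
h = ReLU(2) = 2
y = w₂h = 4×2 = 8

Backward pass:
∂L/∂y = 2(y - t) = 2(8 - 2) = 12
∂y/∂h = w₂ = 4
∂h/∂z = 1 (ReLU derivative)
∂z/∂w₁ = x = 2

∂L/∂w₁ = 12 × 4 × 1 × 2 = 96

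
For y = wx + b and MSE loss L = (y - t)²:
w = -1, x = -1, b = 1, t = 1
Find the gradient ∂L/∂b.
∂L/∂b = 2

y = wx + b = (-1)(-1) + 1 = 2
∂L/∂y = 2(y - t) = 2(2 - 1) = 2
∂y/∂b = 1
∂L/∂b = ∂L/∂y · ∂y/∂b = 2 × 1 = 2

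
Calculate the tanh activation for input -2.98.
-0.9949

tanh(-2.98) = (e^(-2.98) - e^(2.98))/(e^(-2.98) + e^(2.98)) = -0.9949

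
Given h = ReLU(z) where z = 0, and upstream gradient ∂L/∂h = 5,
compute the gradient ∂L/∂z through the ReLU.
∂L/∂z = 0

h = ReLU(0) = 0
At z = 0: ∂h/∂z = 0 (by convention)
∂L/∂z = ∂L/∂h · ∂h/∂z = 5 × 0 = 0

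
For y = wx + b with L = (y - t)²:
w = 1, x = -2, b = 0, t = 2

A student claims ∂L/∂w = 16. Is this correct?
Correct

y = (1)(-2) + 0 = -2
∂L/∂y = 2(y - t) = 2(-2 - 2) = -8
∂y/∂w = x = -2
∂L/∂w = -8 × -2 = 16

Claimed value: 16
Correct: The correct gradient is 16.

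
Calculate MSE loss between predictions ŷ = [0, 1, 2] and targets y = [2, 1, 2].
MSE = 1.333

MSE = (1/3)((0-2)² + (1-1)² + (2-2)²) = (1/3)(4 + 0 + 0) = 1.333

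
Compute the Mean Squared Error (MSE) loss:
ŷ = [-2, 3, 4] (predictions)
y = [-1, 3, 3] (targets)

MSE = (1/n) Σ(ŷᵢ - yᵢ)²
MSE = 0.6667

MSE = (1/3)((-2--1)² + (3-3)² + (4-3)²) = (1/3)(1 + 0 + 1) = 0.6667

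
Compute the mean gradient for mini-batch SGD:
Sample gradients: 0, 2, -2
Average gradient = 0

Average = (1/3)(0 + 2 + -2) = 0/3 = 0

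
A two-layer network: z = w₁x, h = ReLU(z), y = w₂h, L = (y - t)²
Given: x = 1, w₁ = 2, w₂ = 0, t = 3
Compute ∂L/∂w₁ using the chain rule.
∂L/∂w₁ = 0

Forward pass:
z = w₁x = 2×1 = 2
h = ReLU(2) = 2
y = w₂h = 0×2 = 0

Backward pass:
∂L/∂y = 2(y - t) = 2(0 - 3) = -6
∂y/∂h = w₂ = 0
∂h/∂z = 1 (ReLU derivative)
∂z/∂w₁ = x = 1

∂L/∂w₁ = -6 × 0 × 1 × 1 = 0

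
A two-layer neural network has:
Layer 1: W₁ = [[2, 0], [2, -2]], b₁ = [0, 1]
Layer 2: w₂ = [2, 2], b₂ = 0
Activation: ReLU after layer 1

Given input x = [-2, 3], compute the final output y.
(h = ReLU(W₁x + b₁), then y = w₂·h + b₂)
y = 0

Layer 1 pre-activation: z₁ = [-4, -9]
After ReLU: h = [0, 0]
Layer 2 output: y = 2×0 + 2×0 + 0 = 0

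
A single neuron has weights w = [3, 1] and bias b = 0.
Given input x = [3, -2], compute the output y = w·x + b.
y = 7

y = (3)(3) + (1)(-2) + 0 = 7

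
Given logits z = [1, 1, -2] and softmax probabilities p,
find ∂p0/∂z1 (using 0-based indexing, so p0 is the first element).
∂p0/∂z1 = -0.238

p = softmax(z) = [0.4879, 0.4879, 0.02429]
p0 = 0.4879, p1 = 0.4879

∂p0/∂z1 = -p0 × p1 = -0.4879 × 0.4879 = -0.238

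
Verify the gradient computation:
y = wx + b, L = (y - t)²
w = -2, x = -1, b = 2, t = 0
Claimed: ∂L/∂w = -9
Incorrect

y = (-2)(-1) + 2 = 4
∂L/∂y = 2(y - t) = 2(4 - 0) = 8
∂y/∂w = x = -1
∂L/∂w = 8 × -1 = -8

Claimed value: -9
Incorrect: The correct gradient is -8.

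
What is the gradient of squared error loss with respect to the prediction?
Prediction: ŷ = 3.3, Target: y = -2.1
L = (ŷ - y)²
∂L/∂ŷ = 10.8

∂L/∂ŷ = 2(ŷ - y) = 2(3.3 - -2.1) = 2(5.4) = 10.8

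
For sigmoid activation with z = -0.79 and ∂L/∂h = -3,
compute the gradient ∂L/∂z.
∂L/∂z = -0.6442

σ(-0.79) = 0.3122
σ'(-0.79) = σ(-0.79)(1 - σ(-0.79)) = 0.3122 × 0.6878 = 0.2147
∂L/∂z = ∂L/∂h · σ'(z) = -3 × 0.2147 = -0.6442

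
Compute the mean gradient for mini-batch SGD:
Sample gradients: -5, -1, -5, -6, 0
Average gradient = -3.4

Average = (1/5)(-5 + -1 + -5 + -6 + 0) = -17/5 = -3.4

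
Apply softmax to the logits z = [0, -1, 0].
p = [0.4223, 0.1554, 0.4223]

exp(z) = [1, 0.3679, 1]
Sum = 2.368
p = [0.4223, 0.1554, 0.4223]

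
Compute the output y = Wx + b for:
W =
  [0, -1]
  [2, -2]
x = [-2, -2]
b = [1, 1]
y = [3, 1]

Wx = [0×-2 + -1×-2, 2×-2 + -2×-2]
   = [2, 0]
y = Wx + b = [2 + 1, 0 + 1] = [3, 1]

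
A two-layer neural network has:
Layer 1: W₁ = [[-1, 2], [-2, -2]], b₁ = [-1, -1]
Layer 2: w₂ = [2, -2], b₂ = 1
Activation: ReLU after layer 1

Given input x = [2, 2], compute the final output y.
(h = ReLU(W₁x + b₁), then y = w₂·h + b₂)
y = 3

Layer 1 pre-activation: z₁ = [1, -9]
After ReLU: h = [1, 0]
Layer 2 output: y = 2×1 + -2×0 + 1 = 3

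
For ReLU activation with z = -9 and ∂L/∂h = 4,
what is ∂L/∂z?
∂L/∂z = 0

h = ReLU(-9) = 0
Since z < 0: ∂h/∂z = 0
∂L/∂z = ∂L/∂h · ∂h/∂z = 4 × 0 = 0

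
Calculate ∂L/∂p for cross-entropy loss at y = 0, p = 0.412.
∂L/∂p = 1.701

∂L/∂p = -y/p + (1-y)/(1-p) = 0 + 1/0.588 = 1.701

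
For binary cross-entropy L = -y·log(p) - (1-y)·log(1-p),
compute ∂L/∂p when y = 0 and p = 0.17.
∂L/∂p = 1.205

∂L/∂p = -y/p + (1-y)/(1-p) = 0 + 1/0.83 = 1.205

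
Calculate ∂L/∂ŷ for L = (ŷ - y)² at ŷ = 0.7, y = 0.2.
∂L/∂ŷ = 1.0

∂L/∂ŷ = 2(ŷ - y) = 2(0.7 - 0.2) = 2(0.5) = 1.0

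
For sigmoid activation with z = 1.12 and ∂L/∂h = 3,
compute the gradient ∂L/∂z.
∂L/∂z = 0.5565

σ(1.12) = 0.754
σ'(1.12) = σ(1.12)(1 - σ(1.12)) = 0.754 × 0.246 = 0.1855
∂L/∂z = ∂L/∂h · σ'(z) = 3 × 0.1855 = 0.5565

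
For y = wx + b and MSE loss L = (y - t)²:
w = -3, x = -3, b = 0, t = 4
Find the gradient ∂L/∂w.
∂L/∂w = -30

y = wx + b = (-3)(-3) + 0 = 9
∂L/∂y = 2(y - t) = 2(9 - 4) = 10
∂y/∂w = x = -3
∂L/∂w = ∂L/∂y · ∂y/∂w = 10 × -3 = -30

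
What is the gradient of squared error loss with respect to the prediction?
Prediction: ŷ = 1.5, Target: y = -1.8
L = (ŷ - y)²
∂L/∂ŷ = 6.6

∂L/∂ŷ = 2(ŷ - y) = 2(1.5 - -1.8) = 2(3.3) = 6.6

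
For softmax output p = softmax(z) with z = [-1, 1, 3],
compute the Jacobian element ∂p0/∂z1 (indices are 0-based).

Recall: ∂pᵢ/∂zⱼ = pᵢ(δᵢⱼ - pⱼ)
∂p0/∂z1 = -0.001862

p = softmax(z) = [0.01588, 0.1173, 0.8668]
p0 = 0.01588, p1 = 0.1173

∂p0/∂z1 = -p0 × p1 = -0.01588 × 0.1173 = -0.001862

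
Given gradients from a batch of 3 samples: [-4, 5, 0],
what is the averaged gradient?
Average gradient = 0.3333

Average = (1/3)(-4 + 5 + 0) = 1/3 = 0.3333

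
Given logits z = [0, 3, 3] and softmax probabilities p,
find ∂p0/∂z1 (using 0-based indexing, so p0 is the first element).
∂p0/∂z1 = -0.01185

p = softmax(z) = [0.02429, 0.4879, 0.4879]
p0 = 0.02429, p1 = 0.4879

∂p0/∂z1 = -p0 × p1 = -0.02429 × 0.4879 = -0.01185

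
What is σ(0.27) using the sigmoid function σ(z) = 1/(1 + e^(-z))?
0.5671

sigmoid(0.27) = 1/(1 + e^(-0.27)) = 1/(1 + 0.7634) = 0.5671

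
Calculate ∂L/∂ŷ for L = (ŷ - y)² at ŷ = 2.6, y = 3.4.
∂L/∂ŷ = -1.6

∂L/∂ŷ = 2(ŷ - y) = 2(2.6 - 3.4) = 2(-0.8) = -1.6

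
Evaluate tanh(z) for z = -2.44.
-0.9849

tanh(-2.44) = (e^(-2.44) - e^(2.44))/(e^(-2.44) + e^(2.44)) = -0.9849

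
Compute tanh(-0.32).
-0.3095

tanh(-0.32) = (e^(-0.32) - e^(0.32))/(e^(-0.32) + e^(0.32)) = -0.3095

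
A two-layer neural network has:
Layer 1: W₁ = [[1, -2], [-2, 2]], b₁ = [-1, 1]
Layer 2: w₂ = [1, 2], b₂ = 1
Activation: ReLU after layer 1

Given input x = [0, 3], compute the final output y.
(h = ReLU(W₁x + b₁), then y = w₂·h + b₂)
y = 15

Layer 1 pre-activation: z₁ = [-7, 7]
After ReLU: h = [0, 7]
Layer 2 output: y = 1×0 + 2×7 + 1 = 15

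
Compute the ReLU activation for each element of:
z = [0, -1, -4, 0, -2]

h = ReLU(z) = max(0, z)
h = [0, 0, 0, 0, 0]

ReLU applied element-wise: max(0,0)=0, max(0,-1)=0, max(0,-4)=0, max(0,0)=0, max(0,-2)=0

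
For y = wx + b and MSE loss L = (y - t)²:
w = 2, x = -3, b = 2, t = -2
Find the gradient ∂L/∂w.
∂L/∂w = 12

y = wx + b = (2)(-3) + 2 = -4
∂L/∂y = 2(y - t) = 2(-4 - -2) = -4
∂y/∂w = x = -3
∂L/∂w = ∂L/∂y · ∂y/∂w = -4 × -3 = 12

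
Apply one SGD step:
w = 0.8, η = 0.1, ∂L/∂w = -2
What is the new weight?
w_new = 1

w_new = w - η·∂L/∂w = 0.8 - 0.1×(-2) = 0.8 - (-0.2) = 1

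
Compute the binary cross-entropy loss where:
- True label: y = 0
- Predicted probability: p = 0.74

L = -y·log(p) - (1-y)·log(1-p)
L = 1.347

L = -0·log(0.74) - 1·log(0.26) = -log(0.26) = 1.347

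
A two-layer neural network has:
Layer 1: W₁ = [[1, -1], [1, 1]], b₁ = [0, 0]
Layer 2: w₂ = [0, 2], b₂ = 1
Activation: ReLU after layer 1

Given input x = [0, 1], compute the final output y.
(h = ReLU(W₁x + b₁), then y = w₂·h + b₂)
y = 3

Layer 1 pre-activation: z₁ = [-1, 1]
After ReLU: h = [0, 1]
Layer 2 output: y = 0×0 + 2×1 + 1 = 3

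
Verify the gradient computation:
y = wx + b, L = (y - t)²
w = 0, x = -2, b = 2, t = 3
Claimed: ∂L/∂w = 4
Correct

y = (0)(-2) + 2 = 2
∂L/∂y = 2(y - t) = 2(2 - 3) = -2
∂y/∂w = x = -2
∂L/∂w = -2 × -2 = 4

Claimed value: 4
Correct: The correct gradient is 4.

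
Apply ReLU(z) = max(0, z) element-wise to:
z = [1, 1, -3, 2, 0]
h = [1, 1, 0, 2, 0]

ReLU applied element-wise: max(0,1)=1, max(0,1)=1, max(0,-3)=0, max(0,2)=2, max(0,0)=0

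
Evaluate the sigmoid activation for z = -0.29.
0.428

sigmoid(-0.29) = 1/(1 + e^(0.29)) = 1/(1 + 1.336) = 0.428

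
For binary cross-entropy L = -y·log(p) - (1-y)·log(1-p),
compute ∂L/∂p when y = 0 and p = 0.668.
∂L/∂p = 3.012

∂L/∂p = -y/p + (1-y)/(1-p) = 0 + 1/0.332 = 3.012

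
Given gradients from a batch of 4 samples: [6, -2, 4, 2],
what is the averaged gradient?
Average gradient = 2.5

Average = (1/4)(6 + -2 + 4 + 2) = 10/4 = 2.5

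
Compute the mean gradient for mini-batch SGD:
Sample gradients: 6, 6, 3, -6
Average gradient = 2.25

Average = (1/4)(6 + 6 + 3 + -6) = 9/4 = 2.25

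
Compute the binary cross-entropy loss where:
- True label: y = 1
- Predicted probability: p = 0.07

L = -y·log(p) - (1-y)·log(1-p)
L = 2.659

L = -1·log(0.07) - 0·log(0.93) = -log(0.07) = 2.659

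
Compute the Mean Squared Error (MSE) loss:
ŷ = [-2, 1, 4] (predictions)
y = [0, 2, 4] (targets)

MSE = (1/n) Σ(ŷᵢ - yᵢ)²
MSE = 1.667

MSE = (1/3)((-2-0)² + (1-2)² + (4-4)²) = (1/3)(4 + 1 + 0) = 1.667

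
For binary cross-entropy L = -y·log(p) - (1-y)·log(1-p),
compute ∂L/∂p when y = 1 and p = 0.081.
∂L/∂p = -12.35

∂L/∂p = -y/p + (1-y)/(1-p) = -1/0.081 + 0 = -12.35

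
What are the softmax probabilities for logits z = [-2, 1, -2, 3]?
p = [0.0059, 0.1178, 0.0059, 0.8705]

exp(z) = [0.1353, 2.718, 0.1353, 20.09]
Sum = 23.07
p = [0.0059, 0.1178, 0.0059, 0.8705]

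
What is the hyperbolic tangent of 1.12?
0.8076

tanh(1.12) = (e^(1.12) - e^(-1.12))/(e^(1.12) + e^(-1.12)) = 0.8076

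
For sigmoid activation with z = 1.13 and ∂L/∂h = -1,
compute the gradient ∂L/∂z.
∂L/∂z = -0.1845

σ(1.13) = 0.7558
σ'(1.13) = σ(1.13)(1 - σ(1.13)) = 0.7558 × 0.2442 = 0.1845
∂L/∂z = ∂L/∂h · σ'(z) = -1 × 0.1845 = -0.1845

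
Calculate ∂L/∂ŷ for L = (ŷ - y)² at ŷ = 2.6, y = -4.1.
∂L/∂ŷ = 13.4

∂L/∂ŷ = 2(ŷ - y) = 2(2.6 - -4.1) = 2(6.7) = 13.4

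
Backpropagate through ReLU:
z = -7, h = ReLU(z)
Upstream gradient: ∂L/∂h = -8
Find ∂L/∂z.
∂L/∂z = 0

h = ReLU(-7) = 0
Since z < 0: ∂h/∂z = 0
∂L/∂z = ∂L/∂h · ∂h/∂z = -8 × 0 = 0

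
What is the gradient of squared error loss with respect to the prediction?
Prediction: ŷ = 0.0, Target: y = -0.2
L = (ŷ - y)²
∂L/∂ŷ = 0.4

∂L/∂ŷ = 2(ŷ - y) = 2(0.0 - -0.2) = 2(0.2) = 0.4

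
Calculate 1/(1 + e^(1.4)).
0.1978

sigmoid(-1.4) = 1/(1 + e^(1.4)) = 1/(1 + 4.055) = 0.1978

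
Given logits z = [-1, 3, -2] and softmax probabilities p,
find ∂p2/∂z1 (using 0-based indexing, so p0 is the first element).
∂p2/∂z1 = -0.006413

p = softmax(z) = [0.01787, 0.9756, 0.006573]
p2 = 0.006573, p1 = 0.9756

∂p2/∂z1 = -p2 × p1 = -0.006573 × 0.9756 = -0.006413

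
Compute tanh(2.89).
0.9938

tanh(2.89) = (e^(2.89) - e^(-2.89))/(e^(2.89) + e^(-2.89)) = 0.9938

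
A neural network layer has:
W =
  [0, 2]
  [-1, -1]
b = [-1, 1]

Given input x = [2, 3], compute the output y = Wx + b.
y = [5, -4]

Wx = [0×2 + 2×3, -1×2 + -1×3]
   = [6, -5]
y = Wx + b = [6 + -1, -5 + 1] = [5, -4]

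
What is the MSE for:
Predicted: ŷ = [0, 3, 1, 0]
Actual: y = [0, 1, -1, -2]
MSE = 3

MSE = (1/4)((0-0)² + (3-1)² + (1--1)² + (0--2)²) = (1/4)(0 + 4 + 4 + 4) = 3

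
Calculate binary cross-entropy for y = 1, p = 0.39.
L = 0.9416

L = -1·log(0.39) - 0·log(0.61) = -log(0.39) = 0.9416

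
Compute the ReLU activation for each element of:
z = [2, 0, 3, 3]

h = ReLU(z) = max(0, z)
h = [2, 0, 3, 3]

ReLU applied element-wise: max(0,2)=2, max(0,0)=0, max(0,3)=3, max(0,3)=3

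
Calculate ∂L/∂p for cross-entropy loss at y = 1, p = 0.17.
∂L/∂p = -5.882

∂L/∂p = -y/p + (1-y)/(1-p) = -1/0.17 + 0 = -5.882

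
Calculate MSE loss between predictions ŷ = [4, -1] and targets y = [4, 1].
MSE = 2

MSE = (1/2)((4-4)² + (-1-1)²) = (1/2)(0 + 4) = 2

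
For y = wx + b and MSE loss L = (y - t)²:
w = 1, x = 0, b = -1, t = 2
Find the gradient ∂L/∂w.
∂L/∂w = 0

y = wx + b = (1)(0) + -1 = -1
∂L/∂y = 2(y - t) = 2(-1 - 2) = -6
∂y/∂w = x = 0
∂L/∂w = ∂L/∂y · ∂y/∂w = -6 × 0 = 0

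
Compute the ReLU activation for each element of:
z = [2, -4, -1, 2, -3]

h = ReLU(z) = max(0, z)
h = [2, 0, 0, 2, 0]

ReLU applied element-wise: max(0,2)=2, max(0,-4)=0, max(0,-1)=0, max(0,2)=2, max(0,-3)=0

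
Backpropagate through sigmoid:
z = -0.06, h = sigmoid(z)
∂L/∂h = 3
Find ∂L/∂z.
∂L/∂z = 0.7493

σ(-0.06) = 0.485
σ'(-0.06) = σ(-0.06)(1 - σ(-0.06)) = 0.485 × 0.515 = 0.2498
∂L/∂z = ∂L/∂h · σ'(z) = 3 × 0.2498 = 0.7493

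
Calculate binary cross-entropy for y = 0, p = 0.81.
L = 1.661

L = -0·log(0.81) - 1·log(0.19) = -log(0.19) = 1.661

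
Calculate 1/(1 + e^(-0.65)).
0.657

sigmoid(0.65) = 1/(1 + e^(-0.65)) = 1/(1 + 0.522) = 0.657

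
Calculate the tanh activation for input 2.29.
0.9797

tanh(2.29) = (e^(2.29) - e^(-2.29))/(e^(2.29) + e^(-2.29)) = 0.9797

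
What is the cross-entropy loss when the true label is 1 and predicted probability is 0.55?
L = 0.5978

L = -1·log(0.55) - 0·log(0.45) = -log(0.55) = 0.5978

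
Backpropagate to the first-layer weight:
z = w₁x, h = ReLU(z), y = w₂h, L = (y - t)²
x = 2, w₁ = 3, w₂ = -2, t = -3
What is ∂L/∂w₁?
∂L/∂w₁ = 72

Forward pass:
z = w₁x = 3×2 = 6
h = ReLU(6) = 6
y = w₂h = -2×6 = -12

Backward pass:
∂L/∂y = 2(y - t) = 2(-12 - -3) = -18
∂y/∂h = w₂ = -2
∂h/∂z = 1 (ReLU derivative)
∂z/∂w₁ = x = 2

∂L/∂w₁ = -18 × -2 × 1 × 2 = 72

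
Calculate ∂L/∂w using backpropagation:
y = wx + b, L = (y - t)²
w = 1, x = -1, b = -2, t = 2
∂L/∂w = 10

y = wx + b = (1)(-1) + -2 = -3
∂L/∂y = 2(y - t) = 2(-3 - 2) = -10
∂y/∂w = x = -1
∂L/∂w = ∂L/∂y · ∂y/∂w = -10 × -1 = 10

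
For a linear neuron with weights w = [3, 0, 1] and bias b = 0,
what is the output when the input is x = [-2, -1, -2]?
y = -8

y = (3)(-2) + (0)(-1) + (1)(-2) + 0 = -8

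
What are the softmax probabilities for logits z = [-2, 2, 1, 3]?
p = [0.0045, 0.2436, 0.0896, 0.6623]

exp(z) = [0.1353, 7.389, 2.718, 20.09]
Sum = 30.33
p = [0.0045, 0.2436, 0.0896, 0.6623]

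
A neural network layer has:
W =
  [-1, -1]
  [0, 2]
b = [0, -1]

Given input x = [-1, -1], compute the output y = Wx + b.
y = [2, -3]

Wx = [-1×-1 + -1×-1, 0×-1 + 2×-1]
   = [2, -2]
y = Wx + b = [2 + 0, -2 + -1] = [2, -3]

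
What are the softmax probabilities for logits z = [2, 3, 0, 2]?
p = [0.206, 0.5601, 0.0279, 0.206]

exp(z) = [7.389, 20.09, 1, 7.389]
Sum = 35.86
p = [0.206, 0.5601, 0.0279, 0.206]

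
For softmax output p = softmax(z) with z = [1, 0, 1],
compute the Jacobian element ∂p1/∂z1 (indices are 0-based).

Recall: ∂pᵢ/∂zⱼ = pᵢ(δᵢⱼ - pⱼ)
∂p1/∂z1 = 0.1312

p = softmax(z) = [0.4223, 0.1554, 0.4223]
p1 = 0.1554

∂p1/∂z1 = p1(1 - p1) = 0.1554 × (1 - 0.1554) = 0.1312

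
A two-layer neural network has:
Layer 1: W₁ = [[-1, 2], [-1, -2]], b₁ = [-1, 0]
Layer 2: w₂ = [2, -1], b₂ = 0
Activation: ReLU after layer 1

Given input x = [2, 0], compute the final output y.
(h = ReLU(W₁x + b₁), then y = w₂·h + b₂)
y = 0

Layer 1 pre-activation: z₁ = [-3, -2]
After ReLU: h = [0, 0]
Layer 2 output: y = 2×0 + -1×0 + 0 = 0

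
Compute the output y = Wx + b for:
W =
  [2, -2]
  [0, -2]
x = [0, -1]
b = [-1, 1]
y = [1, 3]

Wx = [2×0 + -2×-1, 0×0 + -2×-1]
   = [2, 2]
y = Wx + b = [2 + -1, 2 + 1] = [1, 3]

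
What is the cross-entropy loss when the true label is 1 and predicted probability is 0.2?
L = 1.609

L = -1·log(0.2) - 0·log(0.8) = -log(0.2) = 1.609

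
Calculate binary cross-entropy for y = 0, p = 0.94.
L = 2.813

L = -0·log(0.94) - 1·log(0.06) = -log(0.06) = 2.813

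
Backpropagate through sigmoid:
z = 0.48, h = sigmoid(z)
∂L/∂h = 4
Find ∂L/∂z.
∂L/∂z = 0.9445

σ(0.48) = 0.6177
σ'(0.48) = σ(0.48)(1 - σ(0.48)) = 0.6177 × 0.3823 = 0.2361
∂L/∂z = ∂L/∂h · σ'(z) = 4 × 0.2361 = 0.9445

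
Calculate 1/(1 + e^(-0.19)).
0.5474

sigmoid(0.19) = 1/(1 + e^(-0.19)) = 1/(1 + 0.827) = 0.5474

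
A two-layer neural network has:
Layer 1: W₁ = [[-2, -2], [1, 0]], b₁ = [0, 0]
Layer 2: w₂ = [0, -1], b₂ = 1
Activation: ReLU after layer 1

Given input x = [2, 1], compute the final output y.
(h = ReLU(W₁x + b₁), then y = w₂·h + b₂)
y = -1

Layer 1 pre-activation: z₁ = [-6, 2]
After ReLU: h = [0, 2]
Layer 2 output: y = 0×0 + -1×2 + 1 = -1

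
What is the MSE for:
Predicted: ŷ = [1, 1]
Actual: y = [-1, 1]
MSE = 2

MSE = (1/2)((1--1)² + (1-1)²) = (1/2)(4 + 0) = 2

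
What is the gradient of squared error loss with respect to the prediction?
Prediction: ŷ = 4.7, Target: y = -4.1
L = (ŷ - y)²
∂L/∂ŷ = 17.6

∂L/∂ŷ = 2(ŷ - y) = 2(4.7 - -4.1) = 2(8.8) = 17.6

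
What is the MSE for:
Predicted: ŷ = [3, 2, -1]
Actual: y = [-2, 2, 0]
MSE = 8.667

MSE = (1/3)((3--2)² + (2-2)² + (-1-0)²) = (1/3)(25 + 0 + 1) = 8.667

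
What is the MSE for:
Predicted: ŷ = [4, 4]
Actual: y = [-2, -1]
MSE = 30.5

MSE = (1/2)((4--2)² + (4--1)²) = (1/2)(36 + 25) = 30.5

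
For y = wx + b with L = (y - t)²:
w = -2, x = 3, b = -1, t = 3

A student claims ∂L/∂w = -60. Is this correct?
Correct

y = (-2)(3) + -1 = -7
∂L/∂y = 2(y - t) = 2(-7 - 3) = -20
∂y/∂w = x = 3
∂L/∂w = -20 × 3 = -60

Claimed value: -60
Correct: The correct gradient is -60.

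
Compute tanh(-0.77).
-0.6469

tanh(-0.77) = (e^(-0.77) - e^(0.77))/(e^(-0.77) + e^(0.77)) = -0.6469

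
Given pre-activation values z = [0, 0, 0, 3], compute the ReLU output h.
h = [0, 0, 0, 3]

ReLU applied element-wise: max(0,0)=0, max(0,0)=0, max(0,0)=0, max(0,3)=3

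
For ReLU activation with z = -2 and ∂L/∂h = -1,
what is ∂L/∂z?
∂L/∂z = 0

h = ReLU(-2) = 0
Since z < 0: ∂h/∂z = 0
∂L/∂z = ∂L/∂h · ∂h/∂z = -1 × 0 = 0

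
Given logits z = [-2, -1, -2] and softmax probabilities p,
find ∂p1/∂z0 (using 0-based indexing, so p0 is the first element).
∂p1/∂z0 = -0.1221

p = softmax(z) = [0.2119, 0.5761, 0.2119]
p1 = 0.5761, p0 = 0.2119

∂p1/∂z0 = -p1 × p0 = -0.5761 × 0.2119 = -0.1221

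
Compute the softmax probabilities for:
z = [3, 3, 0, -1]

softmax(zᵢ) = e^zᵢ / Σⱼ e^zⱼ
p = [0.4835, 0.4835, 0.0241, 0.0089]

exp(z) = [20.09, 20.09, 1, 0.3679]
Sum = 41.54
p = [0.4835, 0.4835, 0.0241, 0.0089]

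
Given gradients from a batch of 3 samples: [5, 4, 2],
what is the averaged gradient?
Average gradient = 3.667

Average = (1/3)(5 + 4 + 2) = 11/3 = 3.667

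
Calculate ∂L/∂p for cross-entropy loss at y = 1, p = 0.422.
∂L/∂p = -2.37

∂L/∂p = -y/p + (1-y)/(1-p) = -1/0.422 + 0 = -2.37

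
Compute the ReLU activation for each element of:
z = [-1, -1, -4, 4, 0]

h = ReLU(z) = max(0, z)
h = [0, 0, 0, 4, 0]

ReLU applied element-wise: max(0,-1)=0, max(0,-1)=0, max(0,-4)=0, max(0,4)=4, max(0,0)=0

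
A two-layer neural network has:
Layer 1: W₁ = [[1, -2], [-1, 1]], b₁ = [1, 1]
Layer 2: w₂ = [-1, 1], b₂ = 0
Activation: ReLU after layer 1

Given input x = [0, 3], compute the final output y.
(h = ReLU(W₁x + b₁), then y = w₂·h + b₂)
y = 4

Layer 1 pre-activation: z₁ = [-5, 4]
After ReLU: h = [0, 4]
Layer 2 output: y = -1×0 + 1×4 + 0 = 4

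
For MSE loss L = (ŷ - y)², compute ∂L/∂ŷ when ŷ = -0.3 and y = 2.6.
∂L/∂ŷ = -5.8

∂L/∂ŷ = 2(ŷ - y) = 2(-0.3 - 2.6) = 2(-2.9) = -5.8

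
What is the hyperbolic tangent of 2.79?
0.9925

tanh(2.79) = (e^(2.79) - e^(-2.79))/(e^(2.79) + e^(-2.79)) = 0.9925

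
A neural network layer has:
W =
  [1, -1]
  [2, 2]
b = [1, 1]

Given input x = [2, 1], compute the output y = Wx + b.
y = [2, 7]

Wx = [1×2 + -1×1, 2×2 + 2×1]
   = [1, 6]
y = Wx + b = [1 + 1, 6 + 1] = [2, 7]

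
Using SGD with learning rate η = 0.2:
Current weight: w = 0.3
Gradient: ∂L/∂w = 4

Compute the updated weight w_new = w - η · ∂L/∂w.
w_new = -0.5

w_new = w - η·∂L/∂w = 0.3 - 0.2×(4) = 0.3 - (0.8) = -0.5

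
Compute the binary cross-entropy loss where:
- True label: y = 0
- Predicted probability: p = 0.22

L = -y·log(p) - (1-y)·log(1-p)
L = 0.2485

L = -0·log(0.22) - 1·log(0.78) = -log(0.78) = 0.2485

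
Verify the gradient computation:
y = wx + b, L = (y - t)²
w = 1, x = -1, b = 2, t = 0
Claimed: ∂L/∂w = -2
Correct

y = (1)(-1) + 2 = 1
∂L/∂y = 2(y - t) = 2(1 - 0) = 2
∂y/∂w = x = -1
∂L/∂w = 2 × -1 = -2

Claimed value: -2
Correct: The correct gradient is -2.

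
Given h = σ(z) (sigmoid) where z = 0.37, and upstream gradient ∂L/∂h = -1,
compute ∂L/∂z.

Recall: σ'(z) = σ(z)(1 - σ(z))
∂L/∂z = -0.2416

σ(0.37) = 0.5915
σ'(0.37) = σ(0.37)(1 - σ(0.37)) = 0.5915 × 0.4085 = 0.2416
∂L/∂z = ∂L/∂h · σ'(z) = -1 × 0.2416 = -0.2416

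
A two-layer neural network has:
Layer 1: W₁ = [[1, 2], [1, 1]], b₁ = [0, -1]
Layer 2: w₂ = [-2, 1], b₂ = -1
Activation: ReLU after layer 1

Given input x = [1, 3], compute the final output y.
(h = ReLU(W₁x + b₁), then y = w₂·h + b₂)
y = -12

Layer 1 pre-activation: z₁ = [7, 3]
After ReLU: h = [7, 3]
Layer 2 output: y = -2×7 + 1×3 + -1 = -12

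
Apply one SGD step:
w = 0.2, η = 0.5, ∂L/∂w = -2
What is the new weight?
w_new = 1.2

w_new = w - η·∂L/∂w = 0.2 - 0.5×(-2) = 0.2 - (-1) = 1.2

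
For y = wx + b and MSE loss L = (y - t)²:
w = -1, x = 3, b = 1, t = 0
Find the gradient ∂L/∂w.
∂L/∂w = -12

y = wx + b = (-1)(3) + 1 = -2
∂L/∂y = 2(y - t) = 2(-2 - 0) = -4
∂y/∂w = x = 3
∂L/∂w = ∂L/∂y · ∂y/∂w = -4 × 3 = -12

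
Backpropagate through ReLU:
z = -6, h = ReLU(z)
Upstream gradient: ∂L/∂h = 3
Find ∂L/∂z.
∂L/∂z = 0

h = ReLU(-6) = 0
Since z < 0: ∂h/∂z = 0
∂L/∂z = ∂L/∂h · ∂h/∂z = 3 × 0 = 0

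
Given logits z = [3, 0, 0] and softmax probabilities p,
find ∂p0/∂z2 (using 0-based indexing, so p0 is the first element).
∂p0/∂z2 = -0.04118

p = softmax(z) = [0.9094, 0.04528, 0.04528]
p0 = 0.9094, p2 = 0.04528

∂p0/∂z2 = -p0 × p2 = -0.9094 × 0.04528 = -0.04118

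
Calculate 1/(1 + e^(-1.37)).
0.7974

sigmoid(1.37) = 1/(1 + e^(-1.37)) = 1/(1 + 0.2541) = 0.7974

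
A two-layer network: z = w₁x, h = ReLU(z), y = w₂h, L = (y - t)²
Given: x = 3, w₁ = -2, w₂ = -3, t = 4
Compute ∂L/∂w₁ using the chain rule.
∂L/∂w₁ = 0

Forward pass:
z = w₁x = -2×3 = -6
h = ReLU(-6) = 0
y = w₂h = -3×0 = 0

Backward pass:
∂L/∂y = 2(y - t) = 2(0 - 4) = -8
∂y/∂h = w₂ = -3
∂h/∂z = 0 (ReLU derivative)
∂z/∂w₁ = x = 3

∂L/∂w₁ = -8 × -3 × 0 × 3 = 0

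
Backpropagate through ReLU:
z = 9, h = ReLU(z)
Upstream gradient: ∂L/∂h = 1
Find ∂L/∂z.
∂L/∂z = 1

h = ReLU(9) = 9
Since z > 0: ∂h/∂z = 1
∂L/∂z = ∂L/∂h · ∂h/∂z = 1 × 1 = 1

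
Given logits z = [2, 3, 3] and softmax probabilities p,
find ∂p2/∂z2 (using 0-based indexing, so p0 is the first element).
∂p2/∂z2 = 0.244

p = softmax(z) = [0.1554, 0.4223, 0.4223]
p2 = 0.4223

∂p2/∂z2 = p2(1 - p2) = 0.4223 × (1 - 0.4223) = 0.244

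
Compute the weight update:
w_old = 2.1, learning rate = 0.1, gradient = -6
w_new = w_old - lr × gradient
w_new = 2.7

w_new = w - η·∂L/∂w = 2.1 - 0.1×(-6) = 2.1 - (-0.6) = 2.7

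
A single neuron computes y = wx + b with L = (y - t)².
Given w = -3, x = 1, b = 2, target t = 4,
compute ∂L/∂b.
∂L/∂b = -10

y = wx + b = (-3)(1) + 2 = -1
∂L/∂y = 2(y - t) = 2(-1 - 4) = -10
∂y/∂b = 1
∂L/∂b = ∂L/∂y · ∂y/∂b = -10 × 1 = -10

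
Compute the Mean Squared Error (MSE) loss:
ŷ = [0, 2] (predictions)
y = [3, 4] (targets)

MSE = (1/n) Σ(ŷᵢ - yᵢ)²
MSE = 6.5

MSE = (1/2)((0-3)² + (2-4)²) = (1/2)(9 + 4) = 6.5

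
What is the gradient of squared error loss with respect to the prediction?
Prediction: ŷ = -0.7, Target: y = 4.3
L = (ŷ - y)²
∂L/∂ŷ = -10.0

∂L/∂ŷ = 2(ŷ - y) = 2(-0.7 - 4.3) = 2(-5.0) = -10.0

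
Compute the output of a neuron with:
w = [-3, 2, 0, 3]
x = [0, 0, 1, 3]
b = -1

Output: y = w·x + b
y = 8

y = (-3)(0) + (2)(0) + (0)(1) + (3)(3) + -1 = 8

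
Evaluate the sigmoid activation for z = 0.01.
0.5025

sigmoid(0.01) = 1/(1 + e^(-0.01)) = 1/(1 + 0.99) = 0.5025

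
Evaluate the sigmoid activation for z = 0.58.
0.6411

sigmoid(0.58) = 1/(1 + e^(-0.58)) = 1/(1 + 0.5599) = 0.6411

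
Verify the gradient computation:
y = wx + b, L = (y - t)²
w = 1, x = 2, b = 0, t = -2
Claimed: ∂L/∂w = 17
Incorrect

y = (1)(2) + 0 = 2
∂L/∂y = 2(y - t) = 2(2 - -2) = 8
∂y/∂w = x = 2
∂L/∂w = 8 × 2 = 16

Claimed value: 17
Incorrect: The correct gradient is 16.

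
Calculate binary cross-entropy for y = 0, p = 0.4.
L = 0.5108

L = -0·log(0.4) - 1·log(0.6) = -log(0.6) = 0.5108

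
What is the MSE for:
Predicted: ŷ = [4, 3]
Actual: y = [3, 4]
MSE = 1

MSE = (1/2)((4-3)² + (3-4)²) = (1/2)(1 + 1) = 1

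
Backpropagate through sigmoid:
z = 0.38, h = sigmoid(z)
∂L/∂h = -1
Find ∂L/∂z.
∂L/∂z = -0.2412

σ(0.38) = 0.5939
σ'(0.38) = σ(0.38)(1 - σ(0.38)) = 0.5939 × 0.4061 = 0.2412
∂L/∂z = ∂L/∂h · σ'(z) = -1 × 0.2412 = -0.2412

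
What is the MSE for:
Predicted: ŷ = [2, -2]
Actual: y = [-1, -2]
MSE = 4.5

MSE = (1/2)((2--1)² + (-2--2)²) = (1/2)(9 + 0) = 4.5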